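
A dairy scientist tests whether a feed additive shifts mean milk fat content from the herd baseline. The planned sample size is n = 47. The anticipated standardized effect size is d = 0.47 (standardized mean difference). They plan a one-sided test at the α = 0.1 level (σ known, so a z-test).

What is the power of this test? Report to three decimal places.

Noncentrality parameter: δ = d·√n = 0.47 × √47 = 3.2222
Critical value for a one-sided test at α = 0.1: z_α = 1.282.
Power = P(Z > 1.282 − δ) = Φ(1.941) = 0.9738.

Power ≈ 0.974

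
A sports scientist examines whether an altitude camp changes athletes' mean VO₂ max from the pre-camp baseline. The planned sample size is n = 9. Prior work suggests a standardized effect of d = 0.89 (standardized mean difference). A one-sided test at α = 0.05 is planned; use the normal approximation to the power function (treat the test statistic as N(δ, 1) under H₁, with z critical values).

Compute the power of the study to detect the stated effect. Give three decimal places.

Noncentrality parameter: δ = d·√n = 0.89 × √9 = 2.6700
Critical value for a one-sided test at α = 0.05: z_α = 1.645.
Power = Φ(δ − 1.645) = Φ(1.025) = 0.8474.

Power ≈ 0.847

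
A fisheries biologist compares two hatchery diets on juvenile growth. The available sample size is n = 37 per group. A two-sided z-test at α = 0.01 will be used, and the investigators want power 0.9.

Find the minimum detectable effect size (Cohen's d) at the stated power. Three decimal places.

d ≈ 0.897

Need Φ(δ − 2.576) = 0.9, so δ = 2.576 + 1.282 = 3.857.
(Lower-tail contribution to power is negligible for δ > 0.)
δ = d·√(n/2) ⇒ d = δ/√(n/2) = 3.857/√(37/2) = 0.8968.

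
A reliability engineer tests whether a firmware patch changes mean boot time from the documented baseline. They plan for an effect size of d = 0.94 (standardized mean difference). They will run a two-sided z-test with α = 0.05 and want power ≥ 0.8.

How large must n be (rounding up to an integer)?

n = 9

For power 0.8 need Φ(δ − z_{0.025}) = 0.8, so δ = z_{0.025} + z_{0.20} = 1.960 + 0.842 = 2.802.
(Ignoring the negligible lower-tail rejection probability gives the usual closed-form inversion.)
δ = d·√n ⇒ n = (δ/d)² = (2.802 / 0.94)² = 8.88.
Round up to the next whole unit.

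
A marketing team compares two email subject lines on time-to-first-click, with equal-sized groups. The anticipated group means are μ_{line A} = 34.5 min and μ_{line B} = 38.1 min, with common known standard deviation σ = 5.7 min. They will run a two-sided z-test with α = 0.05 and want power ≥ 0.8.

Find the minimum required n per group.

n = 40 per group

Standardized effect: d = |μ_{line A} − μ_{line B}| / σ = |34.5 − 38.1| / 5.7 = 0.6316
Set Φ(δ − 1.960) = 0.8; then δ − 1.960 = Φ⁻¹(0.8) = 0.842, giving δ = 2.802.
(Ignoring the negligible lower-tail rejection probability gives the usual closed-form inversion.)
δ = d·√(n/2) ⇒ n = 2(δ/d)² = 2 × (2.802 / 0.6316)² = 39.35.
Rounding up, n = 40 per group.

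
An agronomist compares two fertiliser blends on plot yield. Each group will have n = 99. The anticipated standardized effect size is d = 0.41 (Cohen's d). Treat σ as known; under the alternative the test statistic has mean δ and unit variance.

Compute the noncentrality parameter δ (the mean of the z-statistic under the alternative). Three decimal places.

δ ≈ 2.885

δ = d·√(n/2) = 0.41 × √(99/2) = 2.8846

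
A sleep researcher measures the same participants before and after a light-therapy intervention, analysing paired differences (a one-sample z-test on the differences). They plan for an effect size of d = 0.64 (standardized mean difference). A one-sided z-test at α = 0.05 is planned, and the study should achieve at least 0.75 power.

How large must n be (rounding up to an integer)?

For power 0.75 need Φ(δ − z_{0.05}) = 0.75, so δ = z_{0.05} + z_{0.25} = 1.645 + 0.674 = 2.319.
δ = d·√n ⇒ n = (δ/d)² = (2.319 / 0.64)² = 13.13.
Round up to the next whole unit.

n = 14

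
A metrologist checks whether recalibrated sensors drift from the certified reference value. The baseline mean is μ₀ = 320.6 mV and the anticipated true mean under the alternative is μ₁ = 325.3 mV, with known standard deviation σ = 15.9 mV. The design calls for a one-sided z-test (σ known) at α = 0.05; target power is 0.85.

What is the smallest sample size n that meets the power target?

n = 83

Standardized effect: d = |μ₁ − μ₀| / σ = |325.3 − 320.6| / 15.9 = 0.2956
Set Φ(δ − 1.645) = 0.85; then δ − 1.645 = Φ⁻¹(0.85) = 1.036, giving δ = 2.681.
δ = d·√n ⇒ n = (δ/d)² = (2.681 / 0.2956)² = 82.28.
Rounding up, n = 83.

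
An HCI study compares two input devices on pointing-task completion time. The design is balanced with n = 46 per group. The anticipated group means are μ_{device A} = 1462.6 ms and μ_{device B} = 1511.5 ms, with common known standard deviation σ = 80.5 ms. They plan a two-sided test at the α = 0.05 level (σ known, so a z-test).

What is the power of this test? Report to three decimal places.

Standardized effect: d = |μ_{device A} − μ_{device B}| / σ = |1462.6 − 1511.5| / 80.5 = 0.6075
Noncentrality parameter: δ = d·√(n/2) = 0.6075 × √(46/2) = 2.9132
Critical value for a two-sided test at α = 0.05: z_{α/2} = 1.960.
Power = Φ(δ − 1.960) + Φ(−δ − 1.960) = Φ(0.953) + Φ(-4.873) = 0.8298 + 0.0000 = 0.8298.

Power ≈ 0.830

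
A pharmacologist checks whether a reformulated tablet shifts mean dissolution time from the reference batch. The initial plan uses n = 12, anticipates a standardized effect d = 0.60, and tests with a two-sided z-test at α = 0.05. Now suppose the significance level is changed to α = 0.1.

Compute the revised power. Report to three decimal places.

δ = d·√n = 0.60 × √12 = 2.0785 (unchanged). New critical value: z_{0.05} = 1.645.
Revised power = Φ(δ − 1.645) + Φ(−δ − 1.645) = Φ(0.434) + Φ(-3.723) = 0.6677 + 0.0001 = 0.6678.

Power ≈ 0.668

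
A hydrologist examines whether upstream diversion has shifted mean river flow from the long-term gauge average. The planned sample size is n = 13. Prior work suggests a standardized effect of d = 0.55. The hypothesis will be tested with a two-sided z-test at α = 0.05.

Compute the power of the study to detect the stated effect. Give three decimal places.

Power ≈ 0.509

Noncentrality parameter: δ = d·√n = 0.55 × √13 = 1.9831
Two-sided α = 0.05 → critical value z_{0.025} = 1.960.
Power = Φ(δ − 1.960) + Φ(−δ − 1.960) = Φ(0.023) + Φ(-3.943) = 0.5092 + 0.0000 = 0.5093.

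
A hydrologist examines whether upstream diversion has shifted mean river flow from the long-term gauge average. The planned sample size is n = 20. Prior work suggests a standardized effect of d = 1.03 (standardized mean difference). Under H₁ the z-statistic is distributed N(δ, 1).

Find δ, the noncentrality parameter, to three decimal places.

The noncentrality parameter scales effect size by the design's sample-size factor: δ = d·√n = 1.03 × √20 = 4.6063

δ ≈ 4.606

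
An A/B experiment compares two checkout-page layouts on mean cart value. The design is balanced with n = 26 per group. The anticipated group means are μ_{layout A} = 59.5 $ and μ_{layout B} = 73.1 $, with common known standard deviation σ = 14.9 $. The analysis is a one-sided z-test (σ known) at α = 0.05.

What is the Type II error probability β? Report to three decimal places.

Standardized effect: d = |μ_{layout A} − μ_{layout B}| / σ = |59.5 − 73.1| / 14.9 = 0.9128
Noncentrality parameter: δ = d·√(n/2) = 0.9128 × √(26/2) = 3.2910
Critical value for a one-sided test at α = 0.05: z_α = 1.645.
Power = P(Z > 1.645 − δ) = Φ(1.646) = 0.9501.
Type II error: β = 1 − power = 1 − 0.9501 = 0.0499.

β ≈ 0.050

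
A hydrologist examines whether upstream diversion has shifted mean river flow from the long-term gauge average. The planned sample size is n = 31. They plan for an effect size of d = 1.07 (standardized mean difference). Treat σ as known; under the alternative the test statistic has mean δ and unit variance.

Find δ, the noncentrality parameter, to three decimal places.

δ ≈ 5.958

δ = d·√n = 1.07 × √31 = 5.9575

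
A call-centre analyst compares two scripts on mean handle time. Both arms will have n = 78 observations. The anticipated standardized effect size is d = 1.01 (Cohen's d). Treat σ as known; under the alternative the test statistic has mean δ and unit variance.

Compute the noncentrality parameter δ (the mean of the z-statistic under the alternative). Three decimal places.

δ = d·√(n/2) = 1.01 × √(78/2) = 6.3074

δ ≈ 6.307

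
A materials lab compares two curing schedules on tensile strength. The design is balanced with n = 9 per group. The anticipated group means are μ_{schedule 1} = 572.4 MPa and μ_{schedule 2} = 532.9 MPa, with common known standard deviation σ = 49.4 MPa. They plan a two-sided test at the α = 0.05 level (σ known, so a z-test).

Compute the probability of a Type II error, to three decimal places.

β ≈ 0.604

Standardized effect: d = |μ_{schedule 1} − μ_{schedule 2}| / σ = |572.4 − 532.9| / 49.4 = 0.7996
Noncentrality parameter: δ = d·√(n/2) = 0.7996 × √(9/2) = 1.6962
Two-sided α = 0.05 → critical value z_{0.025} = 1.960.
Power = Φ(δ − 1.960) + Φ(−δ − 1.960) = Φ(-0.264) + Φ(-3.656) = 0.3960 + 0.0001 = 0.3961.
Type II error: β = 1 − power = 1 − 0.3961 = 0.6039.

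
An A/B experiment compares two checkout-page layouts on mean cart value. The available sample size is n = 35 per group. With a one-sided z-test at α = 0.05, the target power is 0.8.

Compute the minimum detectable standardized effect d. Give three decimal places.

d ≈ 0.594

Need Φ(δ − 1.645) = 0.8, so δ = 1.645 + 0.842 = 2.486.
δ = d·√(n/2) ⇒ d = δ/√(n/2) = 2.486/√(35/2) = 0.5944.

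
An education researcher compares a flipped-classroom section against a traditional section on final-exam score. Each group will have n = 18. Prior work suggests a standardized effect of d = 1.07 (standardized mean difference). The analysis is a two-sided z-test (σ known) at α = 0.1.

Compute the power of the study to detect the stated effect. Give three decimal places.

Power ≈ 0.941

Noncentrality parameter: λ = d·√(n/2) = 1.07 × √(18/2) = 3.2100
Critical value for a two-sided test at α = 0.1: z_{α/2} = 1.645.
Power = Φ(λ − 1.645) + Φ(−λ − 1.645) = Φ(1.565) + Φ(-4.855) = 0.9412 + 0.0000 = 0.9412.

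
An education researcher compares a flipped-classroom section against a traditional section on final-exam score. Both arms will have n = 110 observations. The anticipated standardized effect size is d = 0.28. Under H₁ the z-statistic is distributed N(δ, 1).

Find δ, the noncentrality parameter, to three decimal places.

δ = d·√(n/2) = 0.28 × √(110/2) = 2.0765

δ ≈ 2.077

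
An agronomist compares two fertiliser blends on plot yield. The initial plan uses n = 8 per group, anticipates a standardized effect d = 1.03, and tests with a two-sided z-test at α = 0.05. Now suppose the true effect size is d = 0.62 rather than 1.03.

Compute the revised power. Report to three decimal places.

With d = 0.62: δ = d·√(n/2) = 0.62 × √(8/2) = 1.2400. Critical value z_{0.025} = 1.960.
Revised power = Φ(δ − 1.960) + Φ(−δ − 1.960) = Φ(-0.720) + Φ(-3.200) = 0.2358 + 0.0007 = 0.2365.

Power ≈ 0.236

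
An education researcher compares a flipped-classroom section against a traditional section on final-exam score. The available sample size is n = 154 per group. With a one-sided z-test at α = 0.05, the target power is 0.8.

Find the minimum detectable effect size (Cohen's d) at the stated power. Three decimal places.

d ≈ 0.283

Required noncentrality: δ = z_{0.05} + z_{0.20} = 1.645 + 0.842 = 2.486.
δ = d·√(n/2) ⇒ d = δ/√(n/2) = 2.486/√(154/2) = 0.2834.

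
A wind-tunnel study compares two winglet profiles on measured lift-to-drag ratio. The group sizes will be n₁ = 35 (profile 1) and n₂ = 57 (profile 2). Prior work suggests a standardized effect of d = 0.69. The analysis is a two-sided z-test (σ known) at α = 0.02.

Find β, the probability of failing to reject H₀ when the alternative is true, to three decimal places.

Noncentrality parameter: δ = d / √(1/n₁ + 1/n₂) = 0.69 / √(1/35 + 1/57) = 3.2131
Two-sided α = 0.02 → critical value z_{0.01} = 2.326.
Power = Φ(δ − 2.326) + Φ(−δ − 2.326) = Φ(0.887) + Φ(-5.539) = 0.8124 + 0.0000 = 0.8124.
Type II error: β = 1 − power = 1 − 0.8124 = 0.1876.

β ≈ 0.188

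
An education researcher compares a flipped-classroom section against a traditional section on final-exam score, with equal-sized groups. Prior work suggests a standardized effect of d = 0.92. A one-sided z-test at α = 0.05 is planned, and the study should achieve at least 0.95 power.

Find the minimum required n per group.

n = 26 per group

For power 0.95 need Φ(δ − z_{0.05}) = 0.95, so δ = z_{0.05} + z_{0.05} = 1.645 + 1.645 = 3.290.
δ = d·√(n/2) ⇒ n = 2(δ/d)² = 2 × (3.290 / 0.92)² = 25.57.
Round up to the next whole unit.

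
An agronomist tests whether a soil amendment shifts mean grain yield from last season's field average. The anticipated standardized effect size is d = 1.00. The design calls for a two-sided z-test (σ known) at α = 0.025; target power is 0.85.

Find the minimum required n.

Set Φ(δ − 2.241) = 0.85; then δ − 2.241 = Φ⁻¹(0.85) = 1.036, giving δ = 3.278.
(For δ > 0 the lower-tail rejection region contributes negligibly to power, so the one-term inversion is standard.)
δ = d·√n ⇒ n = (δ/d)² = (3.278 / 1.00)² = 10.74.
Rounding up, n = 11.

n = 11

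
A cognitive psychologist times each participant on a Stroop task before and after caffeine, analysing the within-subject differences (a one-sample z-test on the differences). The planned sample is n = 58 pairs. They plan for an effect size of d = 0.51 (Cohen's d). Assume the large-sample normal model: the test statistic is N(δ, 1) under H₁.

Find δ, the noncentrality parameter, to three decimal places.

δ ≈ 3.884

δ = d·√n = 0.51 × √58 = 3.8840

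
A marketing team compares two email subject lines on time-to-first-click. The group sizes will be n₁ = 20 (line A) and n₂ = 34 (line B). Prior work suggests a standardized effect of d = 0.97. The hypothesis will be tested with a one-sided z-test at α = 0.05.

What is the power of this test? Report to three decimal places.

Power ≈ 0.964

Noncentrality parameter: λ = d / √(1/n₁ + 1/n₂) = 0.97 / √(1/20 + 1/34) = 3.4421
Critical value for a one-sided test at α = 0.05: z_α = 1.645.
Power = Φ(λ − 1.645) = Φ(1.797) = 0.9639.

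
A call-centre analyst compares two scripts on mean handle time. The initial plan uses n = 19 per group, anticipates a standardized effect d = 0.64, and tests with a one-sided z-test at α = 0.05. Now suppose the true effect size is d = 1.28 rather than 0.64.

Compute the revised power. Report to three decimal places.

With d = 1.28: δ = d·√(n/2) = 1.28 × √(19/2) = 3.9452. Critical value z_{0.05} = 1.645.
Revised power = Φ(δ − 1.645) = Φ(2.300) = 0.9893.

Power ≈ 0.989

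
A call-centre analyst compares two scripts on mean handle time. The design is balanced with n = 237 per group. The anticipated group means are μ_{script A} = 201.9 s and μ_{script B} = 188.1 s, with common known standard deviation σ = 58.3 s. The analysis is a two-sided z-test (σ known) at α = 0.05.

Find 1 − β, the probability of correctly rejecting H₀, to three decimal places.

Power ≈ 0.731

Standardized effect: d = |μ_{script A} − μ_{script B}| / σ = |201.9 − 188.1| / 58.3 = 0.2367
Noncentrality parameter: δ = d·√(n/2) = 0.2367 × √(237/2) = 2.5767
Two-sided α = 0.05 → critical value z_{0.025} = 1.960.
Power = Φ(δ − 1.960) + Φ(−δ − 1.960) = Φ(0.617) + Φ(-4.537) = 0.7313 + 0.0000 = 0.7313.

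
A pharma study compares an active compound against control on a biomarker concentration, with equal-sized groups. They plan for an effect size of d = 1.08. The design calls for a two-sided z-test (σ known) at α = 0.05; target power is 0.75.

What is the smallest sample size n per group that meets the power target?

n = 12 per group

For power 0.75 need Φ(δ − z_{0.025}) = 0.75, so δ = z_{0.025} + z_{0.25} = 1.960 + 0.674 = 2.634.
(For δ > 0 the lower-tail rejection region contributes negligibly to power, so the one-term inversion is standard.)
δ = d·√(n/2) ⇒ n = 2(δ/d)² = 2 × (2.634 / 1.08)² = 11.90.
Round up to the next whole unit.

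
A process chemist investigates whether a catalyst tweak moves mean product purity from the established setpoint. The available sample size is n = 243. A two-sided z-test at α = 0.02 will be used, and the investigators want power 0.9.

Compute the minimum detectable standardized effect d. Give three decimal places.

d ≈ 0.231

Need Φ(δ − 2.326) = 0.9, so δ = 2.326 + 1.282 = 3.608.
(The second rejection-region term Φ(−δ − z_{α/2}) is negligible and dropped.)
δ = d·√n ⇒ d = δ/√n = 3.608/√243 = 0.2314.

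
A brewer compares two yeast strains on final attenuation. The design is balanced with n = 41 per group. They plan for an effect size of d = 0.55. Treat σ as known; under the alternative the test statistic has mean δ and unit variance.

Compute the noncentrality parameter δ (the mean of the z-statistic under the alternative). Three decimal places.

δ = d·√(n/2) = 0.55 × √(41/2) = 2.4902

δ ≈ 2.490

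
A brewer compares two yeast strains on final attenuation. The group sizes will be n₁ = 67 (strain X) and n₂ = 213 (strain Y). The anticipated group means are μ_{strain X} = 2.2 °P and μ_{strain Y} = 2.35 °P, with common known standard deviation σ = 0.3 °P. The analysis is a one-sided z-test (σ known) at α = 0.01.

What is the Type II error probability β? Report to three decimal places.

β ≈ 0.107

Standardized effect: d = |μ_{strain X} − μ_{strain Y}| / σ = |2.2 − 2.35| / 0.3 = 0.5000
Noncentrality parameter: δ = d / √(1/n₁ + 1/n₂) = 0.5000 / √(1/67 + 1/213) = 3.5696
Critical value for a one-sided test at α = 0.01: z_α = 2.326.
Power = P(Z > 2.326 − δ) = Φ(1.243) = 0.8931.
Type II error: β = 1 − power = 1 − 0.8931 = 0.1069.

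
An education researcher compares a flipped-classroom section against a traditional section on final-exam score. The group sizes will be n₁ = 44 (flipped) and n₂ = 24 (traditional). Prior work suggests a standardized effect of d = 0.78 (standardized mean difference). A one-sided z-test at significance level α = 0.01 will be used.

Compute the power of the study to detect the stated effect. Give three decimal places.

Power ≈ 0.773

Noncentrality parameter: δ = d / √(1/n₁ + 1/n₂) = 0.78 / √(1/44 + 1/24) = 3.0738
One-sided α = 0.01 → critical value z_{0.01} = 2.326.
Power = P(Z > 2.326 − δ) = Φ(0.747) = 0.7726.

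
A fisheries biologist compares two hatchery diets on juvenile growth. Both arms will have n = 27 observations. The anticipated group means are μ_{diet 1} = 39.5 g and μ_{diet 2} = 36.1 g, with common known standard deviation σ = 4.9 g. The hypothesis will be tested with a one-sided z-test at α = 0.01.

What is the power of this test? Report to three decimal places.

Standardized effect: d = |μ_{diet 1} − μ_{diet 2}| / σ = |39.5 − 36.1| / 4.9 = 0.6939
Noncentrality parameter: δ = d·√(n/2) = 0.6939 × √(27/2) = 2.5495
One-sided α = 0.01 → critical value z_{0.01} = 2.326.
Power = P(Z > 2.326 − δ) = Φ(0.223) = 0.5883.

Power ≈ 0.588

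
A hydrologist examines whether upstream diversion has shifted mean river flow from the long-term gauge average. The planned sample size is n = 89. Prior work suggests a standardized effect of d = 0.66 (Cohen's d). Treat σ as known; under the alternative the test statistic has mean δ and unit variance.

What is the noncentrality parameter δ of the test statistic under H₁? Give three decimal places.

The noncentrality parameter scales effect size by the design's sample-size factor: δ = d·√n = 0.66 × √89 = 6.2264

δ ≈ 6.226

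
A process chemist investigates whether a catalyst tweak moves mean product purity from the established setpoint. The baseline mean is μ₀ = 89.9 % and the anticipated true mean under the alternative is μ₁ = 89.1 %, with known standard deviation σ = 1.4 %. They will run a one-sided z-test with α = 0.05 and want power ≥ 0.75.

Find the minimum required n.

n = 17

Standardized effect: d = |μ₁ − μ₀| / σ = |89.1 − 89.9| / 1.4 = 0.5714
For power 0.75 need Φ(δ − z_{0.05}) = 0.75, so δ = z_{0.05} + z_{0.25} = 1.645 + 0.674 = 2.319.
δ = d·√n ⇒ n = (δ/d)² = (2.319 / 0.5714)² = 16.47.
Rounding up, n = 17.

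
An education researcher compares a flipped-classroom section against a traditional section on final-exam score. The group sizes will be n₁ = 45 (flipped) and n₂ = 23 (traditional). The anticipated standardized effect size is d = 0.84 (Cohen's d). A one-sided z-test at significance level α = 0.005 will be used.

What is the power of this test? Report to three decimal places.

Power ≈ 0.758

Noncentrality parameter: δ = d / √(1/n₁ + 1/n₂) = 0.84 / √(1/45 + 1/23) = 3.2771
Critical value for a one-sided test at α = 0.005: z_α = 2.576.
Power = P(Z > 2.576 − δ) = Φ(0.701) = 0.7584.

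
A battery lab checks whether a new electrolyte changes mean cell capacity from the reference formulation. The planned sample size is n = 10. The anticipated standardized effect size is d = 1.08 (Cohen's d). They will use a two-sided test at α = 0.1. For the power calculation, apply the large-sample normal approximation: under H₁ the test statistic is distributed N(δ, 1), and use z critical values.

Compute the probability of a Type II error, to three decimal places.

β ≈ 0.038

Noncentrality parameter: δ = d·√n = 1.08 × √10 = 3.4153
Critical value for a two-sided test at α = 0.1: z_{α/2} = 1.645.
Power = Φ(δ − 1.645) + Φ(−δ − 1.645) = Φ(1.770) + Φ(-5.060) = 0.9617 + 0.0000 = 0.9617.
Type II error: β = 1 − power = 1 − 0.9617 = 0.0383.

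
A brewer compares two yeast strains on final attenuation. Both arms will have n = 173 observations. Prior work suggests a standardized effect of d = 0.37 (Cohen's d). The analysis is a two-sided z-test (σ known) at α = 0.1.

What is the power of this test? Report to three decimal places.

Power ≈ 0.964

Noncentrality parameter: δ = d·√(n/2) = 0.37 × √(173/2) = 3.4412
Critical value for a two-sided test at α = 0.1: z_{α/2} = 1.645.
Power = Φ(δ − 1.645) + Φ(−δ − 1.645) = Φ(1.796) + Φ(-5.086) = 0.9638 + 0.0000 = 0.9638.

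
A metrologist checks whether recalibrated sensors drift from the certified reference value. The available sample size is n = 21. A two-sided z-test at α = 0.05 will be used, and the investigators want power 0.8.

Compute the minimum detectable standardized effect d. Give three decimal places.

Required noncentrality: δ = z_{0.025} + z_{0.20} = 1.960 + 0.842 = 2.802.
(Lower-tail contribution to power is negligible for δ > 0.)
δ = d·√n ⇒ d = δ/√n = 2.802/√21 = 0.6114.

d ≈ 0.611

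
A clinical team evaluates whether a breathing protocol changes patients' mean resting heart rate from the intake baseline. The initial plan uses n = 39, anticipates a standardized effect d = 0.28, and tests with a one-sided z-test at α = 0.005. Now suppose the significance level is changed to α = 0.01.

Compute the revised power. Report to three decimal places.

δ = d·√n = 0.28 × √39 = 1.7486 (unchanged). New critical value: z_{0.01} = 2.326.
Revised power = Φ(δ − 2.326) = Φ(-0.578) = 0.2817.

Power ≈ 0.282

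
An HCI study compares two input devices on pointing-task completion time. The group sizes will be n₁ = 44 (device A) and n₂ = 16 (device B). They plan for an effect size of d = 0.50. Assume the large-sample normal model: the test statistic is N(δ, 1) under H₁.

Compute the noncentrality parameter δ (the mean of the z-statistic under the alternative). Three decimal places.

δ ≈ 1.713

δ = d / √(1/n₁ + 1/n₂) = 0.50 / √(1/44 + 1/16) = 1.7127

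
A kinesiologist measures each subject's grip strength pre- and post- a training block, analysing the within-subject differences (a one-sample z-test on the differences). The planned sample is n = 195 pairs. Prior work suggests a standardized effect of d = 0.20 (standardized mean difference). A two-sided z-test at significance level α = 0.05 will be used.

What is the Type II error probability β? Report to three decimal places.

Noncentrality parameter: δ = d·√n = 0.20 × √195 = 2.7928
Critical value for a two-sided test at α = 0.05: z_{α/2} = 1.960.
Power = Φ(δ − 1.960) + Φ(−δ − 1.960) = Φ(0.833) + Φ(-4.753) = 0.7975 + 0.0000 = 0.7975.
Type II error: β = 1 − power = 1 − 0.7975 = 0.2025.

β ≈ 0.202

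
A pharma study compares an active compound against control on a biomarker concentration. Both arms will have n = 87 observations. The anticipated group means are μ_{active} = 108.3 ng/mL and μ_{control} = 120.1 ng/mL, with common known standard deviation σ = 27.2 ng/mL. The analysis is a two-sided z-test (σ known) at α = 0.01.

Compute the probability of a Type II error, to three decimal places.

Standardized effect: d = |μ_{active} − μ_{control}| / σ = |108.3 − 120.1| / 27.2 = 0.4338
Noncentrality parameter: δ = d·√(n/2) = 0.4338 × √(87/2) = 2.8613
Two-sided α = 0.01 → critical value z_{0.005} = 2.576.
Power = Φ(δ − 2.576) + Φ(−δ − 2.576) = Φ(0.285) + Φ(-5.437) = 0.6123 + 0.0000 = 0.6123.
Type II error: β = 1 − power = 1 − 0.6123 = 0.3877.

β ≈ 0.388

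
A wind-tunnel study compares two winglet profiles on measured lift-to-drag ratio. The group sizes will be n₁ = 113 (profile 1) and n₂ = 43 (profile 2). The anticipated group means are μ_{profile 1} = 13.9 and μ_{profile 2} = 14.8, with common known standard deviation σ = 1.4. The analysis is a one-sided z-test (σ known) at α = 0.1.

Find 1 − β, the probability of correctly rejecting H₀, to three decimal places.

Standardized effect: d = |μ_{profile 1} − μ_{profile 2}| / σ = |13.9 − 14.8| / 1.4 = 0.6429
Noncentrality parameter: δ = d / √(1/n₁ + 1/n₂) = 0.6429 / √(1/113 + 1/43) = 3.5878
Critical value for a one-sided test at α = 0.1: z_α = 1.282.
Power = Φ(δ − 1.282) = Φ(2.306) = 0.9895.

Power ≈ 0.989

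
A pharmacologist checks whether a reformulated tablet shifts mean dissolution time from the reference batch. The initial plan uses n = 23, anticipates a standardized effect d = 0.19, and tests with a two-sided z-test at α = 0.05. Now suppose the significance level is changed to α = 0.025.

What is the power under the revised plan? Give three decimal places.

δ = d·√n = 0.19 × √23 = 0.9112 (unchanged). New critical value: z_{0.0125} = 2.241.
Revised power = Φ(δ − 2.241) + Φ(−δ − 2.241) = Φ(-1.330) + Φ(-3.153) = 0.0917 + 0.0008 = 0.0925.

Power ≈ 0.093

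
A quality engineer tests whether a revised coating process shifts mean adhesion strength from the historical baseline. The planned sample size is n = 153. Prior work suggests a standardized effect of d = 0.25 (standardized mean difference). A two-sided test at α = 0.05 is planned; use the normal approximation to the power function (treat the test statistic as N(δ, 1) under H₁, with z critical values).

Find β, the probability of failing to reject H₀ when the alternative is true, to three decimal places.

β ≈ 0.129

Noncentrality parameter: δ = d·√n = 0.25 × √153 = 3.0923
Two-sided α = 0.05 → critical value z_{0.025} = 1.960.
Power = Φ(δ − 1.960) + Φ(−δ − 1.960) = Φ(1.132) + Φ(-5.052) = 0.8713 + 0.0000 = 0.8713.
Type II error: β = 1 − power = 1 − 0.8713 = 0.1287.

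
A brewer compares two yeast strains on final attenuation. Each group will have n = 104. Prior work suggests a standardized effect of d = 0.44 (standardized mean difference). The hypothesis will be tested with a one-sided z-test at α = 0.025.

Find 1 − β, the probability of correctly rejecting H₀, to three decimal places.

Noncentrality parameter: δ = d·√(n/2) = 0.44 × √(104/2) = 3.1729
Critical value for a one-sided test at α = 0.025: z_α = 1.960.
Power = Φ(δ − 1.960) = Φ(1.213) = 0.8874.

Power ≈ 0.887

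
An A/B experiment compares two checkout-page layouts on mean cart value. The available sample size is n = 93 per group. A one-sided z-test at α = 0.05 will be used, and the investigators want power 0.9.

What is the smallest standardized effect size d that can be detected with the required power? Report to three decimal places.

Required noncentrality: δ = z_{0.05} + z_{0.10} = 1.645 + 1.282 = 2.926.
δ = d·√(n/2) ⇒ d = δ/√(n/2) = 2.926/√(93/2) = 0.4291.

d ≈ 0.429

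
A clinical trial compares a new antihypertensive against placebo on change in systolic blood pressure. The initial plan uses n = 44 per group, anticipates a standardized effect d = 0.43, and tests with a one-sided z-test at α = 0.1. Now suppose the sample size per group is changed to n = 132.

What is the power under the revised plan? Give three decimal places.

Power ≈ 0.987

With n = 132 per group: δ = d·√(n/2) = 0.43 × √(132/2) = 3.4933. Critical value z_{0.1} = 1.282.
Revised power = Φ(δ − 1.282) = Φ(2.212) = 0.9865.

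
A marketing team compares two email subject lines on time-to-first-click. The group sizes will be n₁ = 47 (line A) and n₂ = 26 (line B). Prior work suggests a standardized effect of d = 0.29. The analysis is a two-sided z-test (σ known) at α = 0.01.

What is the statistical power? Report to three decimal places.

Noncentrality parameter: δ = d / √(1/n₁ + 1/n₂) = 0.29 / √(1/47 + 1/26) = 1.1865
Critical value for a two-sided test at α = 0.01: z_{α/2} = 2.576.
Power = Φ(δ − 2.576) + Φ(−δ − 2.576) = Φ(-1.389) + Φ(-3.762) = 0.0824 + 0.0001 = 0.0825.

Power ≈ 0.082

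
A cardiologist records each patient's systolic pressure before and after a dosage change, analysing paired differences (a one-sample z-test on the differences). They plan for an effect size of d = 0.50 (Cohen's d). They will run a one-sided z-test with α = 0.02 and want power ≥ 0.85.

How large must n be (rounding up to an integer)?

n = 39

For power 0.85 need Φ(δ − z_{0.02}) = 0.85, so δ = z_{0.02} + z_{0.15} = 2.054 + 1.036 = 3.090.
δ = d·√n ⇒ n = (δ/d)² = (3.090 / 0.50)² = 38.20.
Round up to the next whole unit.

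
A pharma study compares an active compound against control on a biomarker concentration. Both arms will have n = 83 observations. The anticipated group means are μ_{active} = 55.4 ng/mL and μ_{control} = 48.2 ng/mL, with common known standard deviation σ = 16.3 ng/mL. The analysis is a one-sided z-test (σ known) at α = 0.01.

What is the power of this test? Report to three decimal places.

Power ≈ 0.698

Standardized effect: d = |μ_{active} − μ_{control}| / σ = |55.4 − 48.2| / 16.3 = 0.4417
Noncentrality parameter: δ = d·√(n/2) = 0.4417 × √(83/2) = 2.8456
One-sided α = 0.01 → critical value z_{0.01} = 2.326.
Power = Φ(δ − 2.326) = Φ(0.519) = 0.6982.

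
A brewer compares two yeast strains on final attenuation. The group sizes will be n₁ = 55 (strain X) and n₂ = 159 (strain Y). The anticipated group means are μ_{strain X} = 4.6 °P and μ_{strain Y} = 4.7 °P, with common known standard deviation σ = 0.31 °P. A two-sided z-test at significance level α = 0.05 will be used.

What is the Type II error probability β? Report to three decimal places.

Standardized effect: d = |μ_{strain X} − μ_{strain Y}| / σ = |4.6 − 4.7| / 0.31 = 0.3226
Noncentrality parameter: δ = d / √(1/n₁ + 1/n₂) = 0.3226 / √(1/55 + 1/159) = 2.0621
Critical value for a two-sided test at α = 0.05: z_{α/2} = 1.960.
Power = Φ(δ − 1.960) + Φ(−δ − 1.960) = Φ(0.102) + Φ(-4.022) = 0.5407 + 0.0000 = 0.5407.
Type II error: β = 1 − power = 1 − 0.5407 = 0.4593.

β ≈ 0.459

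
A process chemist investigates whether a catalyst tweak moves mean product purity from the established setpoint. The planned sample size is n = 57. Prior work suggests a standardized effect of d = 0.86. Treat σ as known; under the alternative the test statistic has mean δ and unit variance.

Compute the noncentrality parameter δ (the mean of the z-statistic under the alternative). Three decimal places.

The noncentrality parameter scales effect size by the design's sample-size factor: δ = d·√n = 0.86 × √57 = 6.4929

δ ≈ 6.493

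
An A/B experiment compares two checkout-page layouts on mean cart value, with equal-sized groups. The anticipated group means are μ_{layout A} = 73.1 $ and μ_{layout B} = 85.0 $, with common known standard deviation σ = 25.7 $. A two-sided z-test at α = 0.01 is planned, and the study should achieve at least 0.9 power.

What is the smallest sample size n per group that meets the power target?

n = 139 per group

Standardized effect: d = |μ_{layout A} − μ_{layout B}| / σ = |73.1 − 85.0| / 25.7 = 0.4630
Set Φ(δ − 2.576) = 0.9; then δ − 2.576 = Φ⁻¹(0.9) = 1.282, giving δ = 3.857.
(The Φ(−δ − z_{α/2}) term is vanishingly small for δ > 0 and is dropped in the standard sample-size formula.)
δ = d·√(n/2) ⇒ n = 2(δ/d)² = 2 × (3.857 / 0.4630)² = 138.80.
Rounding up, n = 139 per group.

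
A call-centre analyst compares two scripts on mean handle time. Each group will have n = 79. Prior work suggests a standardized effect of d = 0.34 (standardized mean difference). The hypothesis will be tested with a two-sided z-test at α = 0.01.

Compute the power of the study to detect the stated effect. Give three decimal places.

Power ≈ 0.330

Noncentrality parameter: δ = d·√(n/2) = 0.34 × √(79/2) = 2.1369
Two-sided α = 0.01 → critical value z_{0.005} = 2.576.
Power = Φ(δ − 2.576) + Φ(−δ − 2.576) = Φ(-0.439) + Φ(-4.713) = 0.3303 + 0.0000 = 0.3303.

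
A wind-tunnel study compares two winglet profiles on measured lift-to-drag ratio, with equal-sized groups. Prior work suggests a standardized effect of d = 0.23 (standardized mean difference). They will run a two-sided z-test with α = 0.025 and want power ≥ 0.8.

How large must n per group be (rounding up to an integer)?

Set Φ(δ − 2.241) = 0.8; then δ − 2.241 = Φ⁻¹(0.8) = 0.842, giving δ = 3.083.
(The Φ(−δ − z_{α/2}) term is vanishingly small for δ > 0 and is dropped in the standard sample-size formula.)
δ = d·√(n/2) ⇒ n = 2(δ/d)² = 2 × (3.083 / 0.23)² = 359.36.
Round up to the next whole unit.

n = 360 per group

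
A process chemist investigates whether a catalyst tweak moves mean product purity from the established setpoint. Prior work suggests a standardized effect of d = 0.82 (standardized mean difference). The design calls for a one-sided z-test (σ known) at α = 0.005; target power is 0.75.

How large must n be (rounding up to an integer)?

n = 16

Set Φ(δ − 2.576) = 0.75; then δ − 2.576 = Φ⁻¹(0.75) = 0.674, giving δ = 3.250.
δ = d·√n ⇒ n = (δ/d)² = (3.250 / 0.82)² = 15.71.
Round up to the next whole unit.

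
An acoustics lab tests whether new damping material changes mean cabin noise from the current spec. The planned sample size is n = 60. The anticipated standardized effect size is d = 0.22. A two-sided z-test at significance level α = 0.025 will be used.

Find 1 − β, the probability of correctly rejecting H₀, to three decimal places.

Power ≈ 0.296

Noncentrality parameter: λ = d·√n = 0.22 × √60 = 1.7041
Two-sided α = 0.025 → critical value z_{0.0125} = 2.241.
Power = Φ(λ − 2.241) + Φ(−λ − 2.241) = Φ(-0.537) + Φ(-3.946) = 0.2955 + 0.0000 = 0.2956.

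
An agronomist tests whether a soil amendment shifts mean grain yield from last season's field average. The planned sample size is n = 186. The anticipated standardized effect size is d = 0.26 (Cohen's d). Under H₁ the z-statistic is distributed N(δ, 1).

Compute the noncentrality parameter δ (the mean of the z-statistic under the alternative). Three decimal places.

δ ≈ 3.546

The noncentrality parameter scales effect size by the design's sample-size factor: δ = d·√n = 0.26 × √186 = 3.5459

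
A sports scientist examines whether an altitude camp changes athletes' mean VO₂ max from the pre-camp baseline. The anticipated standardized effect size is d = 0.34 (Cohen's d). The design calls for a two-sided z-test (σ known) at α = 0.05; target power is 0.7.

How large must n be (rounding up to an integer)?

n = 54

For power 0.7 need Φ(δ − z_{0.025}) = 0.7, so δ = z_{0.025} + z_{0.30} = 1.960 + 0.524 = 2.484.
(Ignoring the negligible lower-tail rejection probability gives the usual closed-form inversion.)
δ = d·√n ⇒ n = (δ/d)² = (2.484 / 0.34)² = 53.39.
Rounding up, n = 54.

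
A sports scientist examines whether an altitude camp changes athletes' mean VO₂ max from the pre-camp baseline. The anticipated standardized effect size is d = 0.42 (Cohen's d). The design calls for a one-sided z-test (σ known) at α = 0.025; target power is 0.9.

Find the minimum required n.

For power 0.9 need Φ(δ − z_{0.025}) = 0.9, so δ = z_{0.025} + z_{0.10} = 1.960 + 1.282 = 3.242.
δ = d·√n ⇒ n = (δ/d)² = (3.242 / 0.42)² = 59.57.
Rounding up, n = 60.

n = 60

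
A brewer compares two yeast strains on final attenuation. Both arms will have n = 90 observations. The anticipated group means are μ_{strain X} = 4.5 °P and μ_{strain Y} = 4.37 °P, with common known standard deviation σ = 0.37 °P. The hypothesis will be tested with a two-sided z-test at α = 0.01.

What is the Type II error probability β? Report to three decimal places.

Standardized effect: d = |μ_{strain X} − μ_{strain Y}| / σ = |4.5 − 4.37| / 0.37 = 0.3514
Noncentrality parameter: δ = d·√(n/2) = 0.3514 × √(90/2) = 2.3569
Two-sided α = 0.01 → critical value z_{0.005} = 2.576.
Power = Φ(δ − 2.576) + Φ(−δ − 2.576) = Φ(-0.219) + Φ(-4.933) = 0.4134 + 0.0000 = 0.4134.
Type II error: β = 1 − power = 1 − 0.4134 = 0.5866.

β ≈ 0.587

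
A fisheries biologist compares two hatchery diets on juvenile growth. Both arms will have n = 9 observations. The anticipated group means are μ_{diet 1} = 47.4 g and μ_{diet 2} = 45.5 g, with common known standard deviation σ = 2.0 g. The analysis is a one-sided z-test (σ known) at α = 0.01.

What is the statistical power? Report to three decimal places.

Power ≈ 0.378

Standardized effect: d = |μ_{diet 1} − μ_{diet 2}| / σ = |47.4 − 45.5| / 2.0 = 0.9500
Noncentrality parameter: δ = d·√(n/2) = 0.9500 × √(9/2) = 2.0153
Critical value for a one-sided test at α = 0.01: z_α = 2.326.
Power = P(Z > 2.326 − δ) = Φ(-0.311) = 0.3779.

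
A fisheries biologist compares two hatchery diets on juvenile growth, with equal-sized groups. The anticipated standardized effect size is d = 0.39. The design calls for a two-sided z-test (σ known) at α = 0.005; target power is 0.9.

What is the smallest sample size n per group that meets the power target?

n = 220 per group

Set Φ(δ − 2.807) = 0.9; then δ − 2.807 = Φ⁻¹(0.9) = 1.282, giving δ = 4.089.
(The Φ(−δ − z_{α/2}) term is vanishingly small for δ > 0 and is dropped in the standard sample-size formula.)
δ = d·√(n/2) ⇒ n = 2(δ/d)² = 2 × (4.089 / 0.39)² = 219.81.
Rounding up, n = 220 per group.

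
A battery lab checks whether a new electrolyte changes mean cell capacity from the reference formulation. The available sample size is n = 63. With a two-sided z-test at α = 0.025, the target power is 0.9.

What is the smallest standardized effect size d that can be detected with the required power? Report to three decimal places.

d ≈ 0.444

Required noncentrality: δ = z_{0.0125} + z_{0.10} = 2.241 + 1.282 = 3.523.
(Lower-tail contribution to power is negligible for δ > 0.)
δ = d·√n ⇒ d = δ/√n = 3.523/√63 = 0.4439.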